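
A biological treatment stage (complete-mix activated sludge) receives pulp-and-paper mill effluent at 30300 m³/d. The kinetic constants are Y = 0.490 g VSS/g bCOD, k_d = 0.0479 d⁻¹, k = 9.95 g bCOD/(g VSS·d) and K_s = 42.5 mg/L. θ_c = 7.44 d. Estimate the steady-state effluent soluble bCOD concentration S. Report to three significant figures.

S ≈ 1.65 mg/L

From the Monod/SRT balance for a CMAS, S = K_s·(1+k_d θ_c)/[θ_c·(Y k − k_d) − 1] = 42.5 × (1 + 0.0479 × 7.44) / [7.44 × (0.490 × 9.95 − 0.0479) − 1] = 57.65 / 34.92 = 1.651 mg/L.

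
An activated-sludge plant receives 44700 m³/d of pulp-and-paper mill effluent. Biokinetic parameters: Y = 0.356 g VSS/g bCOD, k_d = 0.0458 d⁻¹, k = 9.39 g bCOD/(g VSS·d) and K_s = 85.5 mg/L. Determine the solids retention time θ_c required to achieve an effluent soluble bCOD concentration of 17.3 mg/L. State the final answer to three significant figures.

θ_c ≈ 1.94 d

At the target effluent, Y k S/(K_s+S) = 0.356×9.39×17.3/102.8 = 0.5626 d⁻¹.
1/θ_c = 0.5626 − 0.0458 = 0.5168 d⁻¹, so θ_c = 1.935 d.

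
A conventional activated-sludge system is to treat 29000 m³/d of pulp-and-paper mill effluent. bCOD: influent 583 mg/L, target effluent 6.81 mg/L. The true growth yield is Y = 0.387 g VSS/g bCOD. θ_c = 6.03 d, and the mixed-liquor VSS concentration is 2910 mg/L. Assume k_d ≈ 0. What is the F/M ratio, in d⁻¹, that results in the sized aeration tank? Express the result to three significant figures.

Biomass mass balance (decay neglected): V·X = Y·Q·(S₀ − S)·θ_c, so V = 0.387 × 29000 × (583 − 6.81) × 6.03 / 2910 = 13400 m³.
F/M = applied load / biomass = Q·S₀/(V·X) = 29000 × 583 / (13400 × 2910) = 0.4336 d⁻¹.

F/M ≈ 0.434 d⁻¹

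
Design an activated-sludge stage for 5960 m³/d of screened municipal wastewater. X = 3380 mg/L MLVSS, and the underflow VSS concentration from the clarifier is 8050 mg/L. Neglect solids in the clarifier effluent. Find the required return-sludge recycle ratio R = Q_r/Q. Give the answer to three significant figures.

R ≈ 0.724

Mass balance around the secondary clarifier (neglecting effluent solids): R = X / (X_r − X) = 3380 / (8050 − 3380) = 0.7238.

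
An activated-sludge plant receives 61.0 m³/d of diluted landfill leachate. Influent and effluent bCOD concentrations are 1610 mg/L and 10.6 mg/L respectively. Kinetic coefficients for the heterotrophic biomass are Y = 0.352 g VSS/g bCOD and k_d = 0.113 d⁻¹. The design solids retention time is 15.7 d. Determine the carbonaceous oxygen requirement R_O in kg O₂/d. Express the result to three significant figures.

Correct the yield for decay: Y_obs = Y/(1 + k_d θ_c) = 0.352 / (1 + 0.113 × 15.7) = 0.352 / 2.774 = 0.1269.
ΔS = 1610 − 10.6 = 1599 mg/L, so the substrate removal rate is 61.0 × 1599/1000 = 97.56 kg bCOD/d.
P_X = Y_obs·Q·(S₀ − S) = 0.1269 × 97.56 = 12.38 kg VSS/d.
R_O = Q·(S₀ − S) − 1.42·P_X = 97.56 − 1.42 × 12.38 = 79.98 kg O₂/d.

R_O ≈ 80.0 kg O₂/d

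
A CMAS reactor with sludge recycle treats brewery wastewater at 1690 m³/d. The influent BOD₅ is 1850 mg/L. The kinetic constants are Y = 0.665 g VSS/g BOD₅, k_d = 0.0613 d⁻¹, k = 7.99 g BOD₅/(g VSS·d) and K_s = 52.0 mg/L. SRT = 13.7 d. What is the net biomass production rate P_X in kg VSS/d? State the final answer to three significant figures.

Effluent substrate depends only on kinetics and SRT: S = K_s(1 + k_d θ_c) / [θ_c(Yk − k_d) − 1] = 52.0 × (1 + 0.0613 × 13.7) / [13.7 × (0.665 × 7.99 − 0.0613) − 1] = 95.67 / 70.95 = 1.348 mg/L.
Observed yield with endogenous decay: Y_obs = Y / (1 + k_d·θ_c) = 0.665 / (1 + 0.0613 × 13.7) = 0.665 / 1.840 = 0.3615 g VSS/g BOD₅.
Substrate removed = Q·(S₀ − S) = 1690 m³/d × (1850 − 1.35) g/m³ = 3.12×10^6 g/d = 3124 kg/d.
Net biomass production P_X = Y_obs × Q·(S₀ − S) = 0.3615 × 3124 = 1129 kg VSS/d.

P_X ≈ 1130 kg VSS/d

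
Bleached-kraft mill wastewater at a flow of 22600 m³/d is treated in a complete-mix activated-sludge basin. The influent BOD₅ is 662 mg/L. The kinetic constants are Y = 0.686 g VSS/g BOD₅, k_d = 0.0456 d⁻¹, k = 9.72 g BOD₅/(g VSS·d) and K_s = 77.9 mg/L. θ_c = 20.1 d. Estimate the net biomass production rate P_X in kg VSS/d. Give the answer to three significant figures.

P_X ≈ 5350 kg VSS/d

For a completely mixed reactor with recycle the Lawrence–McCarty relation gives S = K_s·(1 + k_d·θ_c) / [θ_c·(Y·k − k_d) − 1] = 77.9 × (1 + 0.0456 × 20.1) / [20.1 × (0.686 × 9.72 − 0.0456) − 1] = 149.3 / 132.1 = 1.130 mg/L.
Y_obs = Y / (1 + k_d θ_c) = 0.686 / (1 + 0.0456 × 20.1) = 0.686 / 1.917 = 0.3579.
ΔS = 662 − 1.13 = 660.9 mg/L, so the substrate removal rate is 22600 × 660.9/1000 = 14936 kg BOD₅/d.
Biomass produced: P_X = Y_obs·Q·ΔS = 0.3579 × 14936 ≈ 5346 kg VSS/d.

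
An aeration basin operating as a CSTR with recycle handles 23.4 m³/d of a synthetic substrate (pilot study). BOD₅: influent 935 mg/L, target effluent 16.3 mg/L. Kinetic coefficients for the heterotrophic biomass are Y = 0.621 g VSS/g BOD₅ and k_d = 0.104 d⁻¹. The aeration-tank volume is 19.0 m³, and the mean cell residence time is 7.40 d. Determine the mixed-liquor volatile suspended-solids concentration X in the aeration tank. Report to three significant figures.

X ≈ 2940 mg/L

X = Y·Q·ΔS·θ_c / [V·(1 + k_d θ_c)] = 0.621 × 23.4 × (935 − 16.3) × 7.40 / [19.0 × (1 + 0.104 × 7.40)] = 2938 mg/L.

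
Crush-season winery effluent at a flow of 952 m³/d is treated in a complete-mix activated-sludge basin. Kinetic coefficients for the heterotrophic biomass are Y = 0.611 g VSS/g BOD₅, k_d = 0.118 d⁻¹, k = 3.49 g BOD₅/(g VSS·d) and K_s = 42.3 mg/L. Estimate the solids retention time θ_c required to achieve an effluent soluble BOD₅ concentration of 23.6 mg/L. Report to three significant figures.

θ_c ≈ 1.55 d

Specific growth rate at S = 23.6 mg/L: μ = YkS/(K_s+S) = 0.611·3.49·23.6/(42.3+23.6) = 0.7636 d⁻¹.
θ_c = 1/(μ − k_d) = 1/(0.7636 − 0.118) = 1/0.6456 = 1.549 d.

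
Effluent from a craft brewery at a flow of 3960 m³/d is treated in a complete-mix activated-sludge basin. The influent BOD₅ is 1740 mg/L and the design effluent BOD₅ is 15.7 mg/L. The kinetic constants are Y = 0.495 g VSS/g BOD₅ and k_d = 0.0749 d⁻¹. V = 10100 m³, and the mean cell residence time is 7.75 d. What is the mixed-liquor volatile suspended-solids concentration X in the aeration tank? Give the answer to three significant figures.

Solving the biomass balance for X: X = Y Q (S₀−S) θ_c / [V (1+k_d θ_c)] = 0.495 × 3960 × (1740 − 15.7) × 7.75 / [10100 × (1 + 0.0749 × 7.75)] = 1641 mg/L.

X ≈ 1640 mg/L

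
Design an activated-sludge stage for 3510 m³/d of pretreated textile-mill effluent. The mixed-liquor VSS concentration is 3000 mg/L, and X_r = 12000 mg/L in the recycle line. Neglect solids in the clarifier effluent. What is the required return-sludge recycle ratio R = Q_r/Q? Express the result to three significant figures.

R ≈ 0.333

Solids balance on the clarifier gives (1+R)X = R·X_r, so R = X/(X_r − X) = 3000 / (12000 − 3000) = 0.3333.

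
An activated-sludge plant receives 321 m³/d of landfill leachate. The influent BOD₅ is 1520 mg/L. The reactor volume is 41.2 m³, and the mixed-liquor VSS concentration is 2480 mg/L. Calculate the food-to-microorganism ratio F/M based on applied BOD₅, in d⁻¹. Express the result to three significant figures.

F/M = applied load / biomass = Q·S₀/(V·X) = 321 × 1520 / (41.20 × 2480) = 4.775 d⁻¹.

F/M ≈ 4.78 d⁻¹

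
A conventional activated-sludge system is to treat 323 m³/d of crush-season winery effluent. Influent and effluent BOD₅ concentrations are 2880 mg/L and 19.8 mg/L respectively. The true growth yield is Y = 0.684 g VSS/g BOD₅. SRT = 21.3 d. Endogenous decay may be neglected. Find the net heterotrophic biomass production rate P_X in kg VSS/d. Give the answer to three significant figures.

P_X ≈ 632 kg VSS/d

With endogenous decay neglected, the observed yield equals the true yield: Y_obs = Y = 0.684 g VSS/g BOD₅.
Q·(S₀ − S) = 323 × (2880 − 19.8) × 10⁻³ = 923.8 kg/d removed.
Biomass produced: P_X = Y_obs·Q·ΔS = 0.6840 × 923.8 ≈ 631.9 kg VSS/d.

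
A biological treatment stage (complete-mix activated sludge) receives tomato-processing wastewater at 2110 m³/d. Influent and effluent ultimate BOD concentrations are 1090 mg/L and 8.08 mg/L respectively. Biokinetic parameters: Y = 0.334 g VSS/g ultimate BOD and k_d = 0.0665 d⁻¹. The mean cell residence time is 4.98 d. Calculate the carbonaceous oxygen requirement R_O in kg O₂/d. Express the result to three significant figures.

Observed yield with endogenous decay: Y_obs = Y / (1 + k_d·θ_c) = 0.334 / (1 + 0.0665 × 4.98) = 0.334 / 1.331 = 0.2509 g VSS/g ultimate BOD.
ΔS = 1090 − 8.08 = 1082 mg/L, so the substrate removal rate is 2110 × 1082/1000 = 2283 kg ultimate BOD/d.
Net sludge production P_X = 0.2509 × 2283 = 572.8 kg VSS/d.
R_O = Q·ΔS − 1.42 P_X = 2283 − 813.4 = 1469 kg O₂/d.

R_O ≈ 1470 kg O₂/d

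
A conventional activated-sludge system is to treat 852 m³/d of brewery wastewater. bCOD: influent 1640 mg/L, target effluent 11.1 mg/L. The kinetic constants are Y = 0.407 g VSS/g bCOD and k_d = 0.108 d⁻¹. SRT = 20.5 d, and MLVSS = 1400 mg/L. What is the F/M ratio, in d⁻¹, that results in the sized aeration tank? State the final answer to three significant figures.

F/M ≈ 0.388 d⁻¹

From the SRT design equation V = Y Q (S₀−S) θ_c / [X (1 + k_d θ_c)] = 0.407 × 852 × (1640 − 11.1) × 20.5 / [1400 × (1 + 0.108 × 20.5)] = 1.16×10^7 / 4500 = 2573 m³.
F/M = Q·S₀ / (V·X) = 852 × 1640 / (2573 × 1400) = 0.3878 g bCOD·(g VSS·d)⁻¹.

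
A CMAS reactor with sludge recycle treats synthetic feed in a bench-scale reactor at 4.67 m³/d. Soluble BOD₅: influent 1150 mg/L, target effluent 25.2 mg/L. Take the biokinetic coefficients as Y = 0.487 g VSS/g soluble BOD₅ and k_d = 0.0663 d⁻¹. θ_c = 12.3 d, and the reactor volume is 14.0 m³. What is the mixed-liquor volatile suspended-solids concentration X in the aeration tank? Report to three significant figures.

X ≈ 1240 mg/L

From V·X·(1 + k_d·θ_c) = Y·Q·(S₀ − S)·θ_c: X = 0.487 × 4.67 × (1150 − 25.2) × 12.3 / [14.0 × (1 + 0.0663 × 12.3)] = 1238 mg/L.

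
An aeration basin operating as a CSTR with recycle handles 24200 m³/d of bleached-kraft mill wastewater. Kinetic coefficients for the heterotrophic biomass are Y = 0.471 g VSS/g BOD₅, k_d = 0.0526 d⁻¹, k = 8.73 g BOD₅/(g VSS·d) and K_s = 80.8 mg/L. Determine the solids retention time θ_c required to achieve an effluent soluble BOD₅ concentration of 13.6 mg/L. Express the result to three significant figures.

Specific growth rate at S = 13.6 mg/L: μ = YkS/(K_s+S) = 0.471·8.73·13.6/(80.8+13.6) = 0.5924 d⁻¹.
θ_c = 1/(μ − k_d) = 1/(0.5924 − 0.0526) = 1/0.5398 = 1.853 d.

θ_c ≈ 1.85 d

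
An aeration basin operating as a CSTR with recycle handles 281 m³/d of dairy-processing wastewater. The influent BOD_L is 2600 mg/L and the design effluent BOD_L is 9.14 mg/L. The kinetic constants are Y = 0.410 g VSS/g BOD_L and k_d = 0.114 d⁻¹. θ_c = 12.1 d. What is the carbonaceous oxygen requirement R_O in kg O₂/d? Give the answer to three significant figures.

Correct the yield for decay: Y_obs = Y/(1 + k_d θ_c) = 0.410 / (1 + 0.114 × 12.1) = 0.410 / 2.379 = 0.1723.
ΔS = 2600 − 9.14 = 2591 mg/L, so the substrate removal rate is 281 × 2591/1000 = 728.0 kg BOD_L/d.
Biomass synthesised: P_X = Y_obs × 728.0 = 125.4 kg VSS/d.
R_O = Q·(S₀ − S) − 1.42·P_X = 728.0 − 1.42 × 125.4 = 549.9 kg O₂/d.

R_O ≈ 550 kg O₂/d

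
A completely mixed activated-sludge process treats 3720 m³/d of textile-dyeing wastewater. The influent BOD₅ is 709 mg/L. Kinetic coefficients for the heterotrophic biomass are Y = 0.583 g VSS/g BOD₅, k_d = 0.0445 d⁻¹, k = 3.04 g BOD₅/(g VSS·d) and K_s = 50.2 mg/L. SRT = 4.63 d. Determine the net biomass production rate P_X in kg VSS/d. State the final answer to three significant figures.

P_X ≈ 1260 kg VSS/d

Effluent substrate depends only on kinetics and SRT: S = K_s(1 + k_d θ_c) / [θ_c(Yk − k_d) − 1] = 50.2 × (1 + 0.0445 × 4.63) / [4.63 × (0.583 × 3.04 − 0.0445) − 1] = 60.54 / 7.000 = 8.649 mg/L.
Correct the yield for decay: Y_obs = Y/(1 + k_d θ_c) = 0.583 / (1 + 0.0445 × 4.63) = 0.583 / 1.206 = 0.4834.
Mass of BOD₅ removed per day: Q(S₀ − S) = 3720 × 700.4 g/m³ = 2605 kg/d.
So the net sludge growth is P_X = 0.4834 × 2605 = 1259 kg VSS/d.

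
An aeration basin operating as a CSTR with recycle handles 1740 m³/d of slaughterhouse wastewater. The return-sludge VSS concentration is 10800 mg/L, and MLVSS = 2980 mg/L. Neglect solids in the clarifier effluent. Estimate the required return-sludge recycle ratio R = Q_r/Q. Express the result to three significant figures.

R ≈ 0.381

Solids balance on the clarifier gives (1+R)X = R·X_r, so R = X/(X_r − X) = 2980 / (10800 − 2980) = 0.3811.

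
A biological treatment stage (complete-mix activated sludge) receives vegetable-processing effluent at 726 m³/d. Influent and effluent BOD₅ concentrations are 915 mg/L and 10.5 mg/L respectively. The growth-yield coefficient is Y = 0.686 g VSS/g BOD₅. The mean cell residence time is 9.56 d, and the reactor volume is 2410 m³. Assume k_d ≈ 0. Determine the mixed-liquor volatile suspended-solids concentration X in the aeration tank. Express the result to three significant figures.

X ≈ 1790 mg/L

Without decay, X = Y Q (S₀−S) θ_c / V = 0.686 × 726 × (915 − 10.5) × 9.56 / 2410 = 1787 mg/L.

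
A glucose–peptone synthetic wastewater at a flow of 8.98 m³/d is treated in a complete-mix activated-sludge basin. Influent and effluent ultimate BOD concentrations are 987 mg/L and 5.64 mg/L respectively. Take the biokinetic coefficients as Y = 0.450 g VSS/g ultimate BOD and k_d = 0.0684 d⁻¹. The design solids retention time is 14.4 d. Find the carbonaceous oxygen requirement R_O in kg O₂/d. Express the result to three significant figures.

Y_obs = Y / (1 + k_d θ_c) = 0.450 / (1 + 0.0684 × 14.4) = 0.450 / 1.985 = 0.2267.
Q·(S₀ − S) = 8.98 × (987 − 5.64) × 10⁻³ = 8.813 kg/d removed.
Net sludge production P_X = 0.2267 × 8.813 = 1.998 kg VSS/d.
R_O = Q·(S₀ − S) − 1.42·P_X = 8.813 − 1.42 × 1.998 = 5.976 kg O₂/d.

R_O ≈ 5.98 kg O₂/d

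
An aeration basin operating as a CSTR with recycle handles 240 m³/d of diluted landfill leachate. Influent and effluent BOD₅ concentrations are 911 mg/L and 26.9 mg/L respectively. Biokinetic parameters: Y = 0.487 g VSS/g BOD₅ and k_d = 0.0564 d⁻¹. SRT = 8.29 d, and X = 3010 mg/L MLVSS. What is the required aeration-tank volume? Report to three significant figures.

Steady-state biomass mass balance: V·X·(1 + k_d·θ_c) = Y·Q·(S₀ − S)·θ_c, so V = 0.487 × 240 × (911 − 26.9) × 8.29 / [3010 × (1 + 0.0564 × 8.29)] = 8.57×10^5 / 4417 = 193.9 m³.

V ≈ 194 m³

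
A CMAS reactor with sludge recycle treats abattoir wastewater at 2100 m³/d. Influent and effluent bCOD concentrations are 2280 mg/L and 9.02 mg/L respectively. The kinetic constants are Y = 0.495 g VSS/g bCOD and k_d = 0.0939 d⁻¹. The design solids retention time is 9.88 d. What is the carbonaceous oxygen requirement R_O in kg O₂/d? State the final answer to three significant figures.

R_O ≈ 3030 kg O₂/d

Correct the yield for decay: Y_obs = Y/(1 + k_d θ_c) = 0.495 / (1 + 0.0939 × 9.88) = 0.495 / 1.928 = 0.2568.
Mass of bCOD removed per day: Q(S₀ − S) = 2100 × 2271 g/m³ = 4769 kg/d.
P_X = Y_obs·Q·(S₀ − S) = 0.2568 × 4769 = 1225 kg VSS/d.
R_O = Q·ΔS − 1.42 P_X = 4769 − 1739 = 3030 kg O₂/d.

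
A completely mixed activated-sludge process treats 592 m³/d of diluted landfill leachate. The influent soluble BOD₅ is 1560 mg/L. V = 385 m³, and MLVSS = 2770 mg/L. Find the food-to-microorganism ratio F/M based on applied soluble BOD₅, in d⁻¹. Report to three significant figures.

F/M = applied load / biomass = Q·S₀/(V·X) = 592 × 1560 / (385.0 × 2770) = 0.8660 d⁻¹.

F/M ≈ 0.866 d⁻¹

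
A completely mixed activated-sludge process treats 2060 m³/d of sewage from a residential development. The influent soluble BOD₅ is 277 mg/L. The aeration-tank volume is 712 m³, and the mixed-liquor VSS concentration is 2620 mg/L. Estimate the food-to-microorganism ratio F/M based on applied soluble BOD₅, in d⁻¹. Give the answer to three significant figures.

F/M ≈ 0.306 d⁻¹

F/M = Q·S₀ / (V·X) = 2060 × 277 / (712.0 × 2620) = 0.3059 g soluble BOD₅·(g VSS·d)⁻¹.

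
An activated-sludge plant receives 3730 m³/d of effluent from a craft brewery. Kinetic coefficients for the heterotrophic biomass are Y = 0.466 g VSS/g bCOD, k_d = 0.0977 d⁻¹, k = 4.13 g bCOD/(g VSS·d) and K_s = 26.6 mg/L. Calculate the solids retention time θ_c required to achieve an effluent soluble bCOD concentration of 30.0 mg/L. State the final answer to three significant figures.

θ_c ≈ 1.08 d

From 1/θ_c = Y·k·S/(K_s + S) − k_d: Y·k·S/(K_s+S) = 0.466 × 4.13 × 30.0 / (26.6 + 30.0) = 1.020 d⁻¹.
θ_c = 1/(μ − k_d) = 1/(1.020 − 0.0977) = 1/0.9224 = 1.084 d.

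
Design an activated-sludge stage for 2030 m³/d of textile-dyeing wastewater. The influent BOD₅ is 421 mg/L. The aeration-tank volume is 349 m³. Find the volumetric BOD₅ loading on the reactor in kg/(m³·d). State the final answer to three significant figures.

L_v ≈ 2.45 kg BOD₅/(m³·d)

L_v = Q S₀ / V = 2030 × 421 × 10⁻³ / 349.0 = 2.449 kg/(m³·d).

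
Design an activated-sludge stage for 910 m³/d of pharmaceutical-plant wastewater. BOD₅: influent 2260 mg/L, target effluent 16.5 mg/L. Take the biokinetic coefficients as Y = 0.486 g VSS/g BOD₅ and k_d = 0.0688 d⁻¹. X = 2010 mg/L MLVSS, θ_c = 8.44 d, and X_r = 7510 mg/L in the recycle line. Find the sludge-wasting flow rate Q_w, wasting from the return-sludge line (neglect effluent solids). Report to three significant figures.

From the SRT design equation V = Y Q (S₀−S) θ_c / [X (1 + k_d θ_c)] = 0.486 × 910 × (2260 − 16.5) × 8.44 / [2010 × (1 + 0.0688 × 8.44)] = 8.37×10^6 / 3177 = 2636 m³.
θ_c = V·X/(Q_w·X_r) when wasting from the recycle, so Q_w = V·X/(θ_c·X_r) = 2636 × 2010 / (8.44 × 7510) = 83.58 m³/d.

Q_w ≈ 83.6 m³/d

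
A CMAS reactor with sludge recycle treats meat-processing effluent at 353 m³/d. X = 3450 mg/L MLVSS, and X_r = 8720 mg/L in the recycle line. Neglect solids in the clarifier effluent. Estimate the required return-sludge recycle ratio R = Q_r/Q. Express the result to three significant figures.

R ≈ 0.655

Mass balance around the secondary clarifier (neglecting effluent solids): R = X / (X_r − X) = 3450 / (8720 − 3450) = 0.6546.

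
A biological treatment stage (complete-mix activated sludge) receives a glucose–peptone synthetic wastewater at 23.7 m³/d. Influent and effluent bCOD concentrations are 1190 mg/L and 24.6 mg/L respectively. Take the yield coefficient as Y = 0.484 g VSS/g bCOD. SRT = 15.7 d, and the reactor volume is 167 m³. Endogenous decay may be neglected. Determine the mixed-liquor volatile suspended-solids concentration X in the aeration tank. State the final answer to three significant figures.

X ≈ 1260 mg/L

From V·X = Y·Q·(S₀ − S)·θ_c (decay neglected): X = 0.484 × 23.7 × (1190 − 24.6) × 15.7 / 167 = 1257 mg/L.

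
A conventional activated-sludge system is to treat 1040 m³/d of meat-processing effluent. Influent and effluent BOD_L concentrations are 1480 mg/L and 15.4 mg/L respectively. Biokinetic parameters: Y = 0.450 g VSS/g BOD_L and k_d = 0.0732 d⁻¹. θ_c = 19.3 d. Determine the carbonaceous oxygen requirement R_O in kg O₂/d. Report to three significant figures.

Observed yield with endogenous decay: Y_obs = Y / (1 + k_d·θ_c) = 0.450 / (1 + 0.0732 × 19.3) = 0.450 / 2.413 = 0.1865 g VSS/g BOD_L.
ΔS = 1480 − 15.4 = 1465 mg/L, so the substrate removal rate is 1040 × 1465/1000 = 1523 kg BOD_L/d.
Biomass synthesised: P_X = Y_obs × 1523 = 284.1 kg VSS/d.
R_O = Q·(S₀ − S) − 1.42·P_X = 1523 − 1.42 × 284.1 = 1120 kg O₂/d.

R_O ≈ 1120 kg O₂/d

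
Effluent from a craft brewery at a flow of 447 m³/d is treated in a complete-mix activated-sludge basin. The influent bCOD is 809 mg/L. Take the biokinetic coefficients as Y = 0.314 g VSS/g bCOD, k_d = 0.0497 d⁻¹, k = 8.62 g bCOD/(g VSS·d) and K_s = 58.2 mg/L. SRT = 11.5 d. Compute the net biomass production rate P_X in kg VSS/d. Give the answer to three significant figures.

P_X ≈ 72.0 kg VSS/d

From the Monod/SRT balance for a CMAS, S = K_s·(1+k_d θ_c)/[θ_c·(Y k − k_d) − 1] = 58.2 × (1 + 0.0497 × 11.5) / [11.5 × (0.314 × 8.62 − 0.0497) − 1] = 91.46 / 29.56 = 3.095 mg/L.
Observed yield with endogenous decay: Y_obs = Y / (1 + k_d·θ_c) = 0.314 / (1 + 0.0497 × 11.5) = 0.314 / 1.572 = 0.1998 g VSS/g bCOD.
Q·(S₀ − S) = 447 × (809 − 3.09) × 10⁻³ = 360.2 kg/d removed.
So the net sludge growth is P_X = 0.1998 × 360.2 = 71.98 kg VSS/d.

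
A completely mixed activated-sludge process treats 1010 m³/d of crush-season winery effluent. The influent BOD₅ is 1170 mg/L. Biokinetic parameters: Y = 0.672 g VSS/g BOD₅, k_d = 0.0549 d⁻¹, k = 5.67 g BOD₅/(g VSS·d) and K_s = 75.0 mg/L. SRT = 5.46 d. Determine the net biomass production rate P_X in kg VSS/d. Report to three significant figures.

From the Monod/SRT balance for a CMAS, S = K_s·(1+k_d θ_c)/[θ_c·(Y k − k_d) − 1] = 75.0 × (1 + 0.0549 × 5.46) / [5.46 × (0.672 × 5.67 − 0.0549) − 1] = 97.48 / 19.50 = 4.998 mg/L.
Y_obs = Y / (1 + k_d θ_c) = 0.672 / (1 + 0.0549 × 5.46) = 0.672 / 1.300 = 0.5170.
Q·(S₀ − S) = 1010 × (1170 − 5.00) × 10⁻³ = 1177 kg/d removed.
Biomass produced: P_X = Y_obs·Q·ΔS = 0.5170 × 1177 ≈ 608.4 kg VSS/d.

P_X ≈ 608 kg VSS/d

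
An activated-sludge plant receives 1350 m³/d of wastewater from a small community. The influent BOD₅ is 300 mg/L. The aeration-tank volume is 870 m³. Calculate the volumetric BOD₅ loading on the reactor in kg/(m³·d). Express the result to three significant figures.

Volumetric loading L_v = Q·S₀ / V = 1350 × 300 g/m³ / 870.0 m³ = 465.5 g/(m³·d) = 0.4655 kg BOD₅/(m³·d).

L_v ≈ 0.466 kg BOD₅/(m³·d)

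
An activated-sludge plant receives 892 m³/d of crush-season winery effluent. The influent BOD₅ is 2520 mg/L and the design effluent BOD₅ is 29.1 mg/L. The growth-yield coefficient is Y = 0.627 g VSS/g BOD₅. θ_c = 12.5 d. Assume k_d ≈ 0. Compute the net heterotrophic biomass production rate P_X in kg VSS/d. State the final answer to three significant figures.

No decay correction is needed, so Y_obs = Y = 0.627.
Mass of BOD₅ removed per day: Q(S₀ − S) = 892 × 2491 g/m³ = 2222 kg/d.
Net biomass production P_X = Y_obs × Q·(S₀ − S) = 0.6270 × 2222 = 1393 kg VSS/d.

P_X ≈ 1390 kg VSS/d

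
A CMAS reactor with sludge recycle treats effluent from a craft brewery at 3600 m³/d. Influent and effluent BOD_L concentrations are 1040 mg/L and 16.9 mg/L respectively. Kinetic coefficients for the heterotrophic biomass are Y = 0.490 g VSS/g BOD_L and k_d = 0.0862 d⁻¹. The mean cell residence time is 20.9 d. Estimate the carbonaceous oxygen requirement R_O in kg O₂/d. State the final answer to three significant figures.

R_O ≈ 2770 kg O₂/d

Y_obs = Y / (1 + k_d θ_c) = 0.490 / (1 + 0.0862 × 20.9) = 0.490 / 2.802 = 0.1749.
Substrate removed = Q·(S₀ − S) = 3600 m³/d × (1040 − 16.9) g/m³ = 3.68×10^6 g/d = 3683 kg/d.
Net sludge production P_X = 0.1749 × 3683 = 644.2 kg VSS/d.
R_O = Q·(S₀ − S) − 1.42·P_X = 3683 − 1.42 × 644.2 = 2768 kg O₂/d.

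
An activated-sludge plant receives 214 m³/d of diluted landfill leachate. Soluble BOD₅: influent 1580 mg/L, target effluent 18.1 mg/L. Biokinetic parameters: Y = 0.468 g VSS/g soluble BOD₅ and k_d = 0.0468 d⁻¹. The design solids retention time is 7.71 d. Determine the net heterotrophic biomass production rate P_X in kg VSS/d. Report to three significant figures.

P_X ≈ 115 kg VSS/d

Y_obs = Y / (1 + k_d θ_c) = 0.468 / (1 + 0.0468 × 7.71) = 0.468 / 1.361 = 0.3439.
ΔS = 1580 − 18.1 = 1562 mg/L, so the substrate removal rate is 214 × 1562/1000 = 334.2 kg soluble BOD₅/d.
P_X = Y_obs · Q(S₀ − S) = 0.3439 × 334.2 = 115.0 kg VSS/d.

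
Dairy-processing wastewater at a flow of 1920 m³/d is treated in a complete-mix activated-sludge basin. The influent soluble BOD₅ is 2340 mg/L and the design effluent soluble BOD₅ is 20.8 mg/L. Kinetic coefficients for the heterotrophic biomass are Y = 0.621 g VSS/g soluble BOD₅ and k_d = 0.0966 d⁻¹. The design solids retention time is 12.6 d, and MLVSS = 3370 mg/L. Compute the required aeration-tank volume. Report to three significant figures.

V ≈ 4660 m³

Steady-state biomass mass balance: V·X·(1 + k_d·θ_c) = Y·Q·(S₀ − S)·θ_c, so V = 0.621 × 1920 × (2340 − 20.8) × 12.6 / [3370 × (1 + 0.0966 × 12.6)] = 3.48×10^7 / 7472 = 4663 m³.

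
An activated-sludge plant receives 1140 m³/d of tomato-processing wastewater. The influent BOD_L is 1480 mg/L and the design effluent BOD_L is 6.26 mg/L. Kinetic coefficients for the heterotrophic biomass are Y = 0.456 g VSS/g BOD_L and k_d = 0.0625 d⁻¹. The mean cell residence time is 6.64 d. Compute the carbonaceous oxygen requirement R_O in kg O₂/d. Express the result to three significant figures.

R_O ≈ 911 kg O₂/d

The observed yield is Y_obs = Y/(1 + k_d·θ_c) = 0.456 / (1 + 0.0625 × 6.64) = 0.456 / 1.415 = 0.3223 g VSS per g BOD_L removed.
ΔS = 1480 − 6.26 = 1474 mg/L, so the substrate removal rate is 1140 × 1474/1000 = 1680 kg BOD_L/d.
Net sludge production P_X = 0.3223 × 1680 = 541.4 kg VSS/d.
R_O = Q·ΔS − 1.42 P_X = 1680 − 768.8 = 911.2 kg O₂/d.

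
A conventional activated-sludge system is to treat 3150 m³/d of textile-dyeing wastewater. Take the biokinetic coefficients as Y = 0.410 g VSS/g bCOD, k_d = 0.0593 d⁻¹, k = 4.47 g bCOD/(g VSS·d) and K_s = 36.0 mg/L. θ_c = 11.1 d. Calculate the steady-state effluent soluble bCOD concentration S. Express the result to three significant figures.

Effluent substrate depends only on kinetics and SRT: S = K_s(1 + k_d θ_c) / [θ_c(Yk − k_d) − 1] = 36.0 × (1 + 0.0593 × 11.1) / [11.1 × (0.410 × 4.47 − 0.0593) − 1] = 59.70 / 18.68 = 3.195 mg/L.

S ≈ 3.19 mg/L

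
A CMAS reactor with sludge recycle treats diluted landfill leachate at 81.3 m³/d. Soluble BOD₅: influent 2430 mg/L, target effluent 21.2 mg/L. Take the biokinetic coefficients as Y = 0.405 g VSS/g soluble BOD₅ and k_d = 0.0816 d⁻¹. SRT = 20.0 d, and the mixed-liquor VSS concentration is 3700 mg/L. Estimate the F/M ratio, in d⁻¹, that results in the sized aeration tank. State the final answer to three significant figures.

F/M ≈ 0.328 d⁻¹

Steady-state biomass mass balance: V·X·(1 + k_d·θ_c) = Y·Q·(S₀ − S)·θ_c, so V = 0.405 × 81.3 × (2430 − 21.2) × 20.0 / [3700 × (1 + 0.0816 × 20.0)] = 1.59×10^6 / 9738 = 162.9 m³.
F/M = applied load / biomass = Q·S₀/(V·X) = 81.3 × 2430 / (162.9 × 3700) = 0.3278 d⁻¹.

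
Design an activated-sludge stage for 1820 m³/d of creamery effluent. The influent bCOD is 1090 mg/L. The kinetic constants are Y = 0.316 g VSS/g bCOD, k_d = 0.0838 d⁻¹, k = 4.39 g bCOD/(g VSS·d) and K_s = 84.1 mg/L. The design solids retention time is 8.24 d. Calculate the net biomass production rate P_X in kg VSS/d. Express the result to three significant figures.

P_X ≈ 366 kg VSS/d

Effluent substrate depends only on kinetics and SRT: S = K_s(1 + k_d θ_c) / [θ_c(Yk − k_d) − 1] = 84.1 × (1 + 0.0838 × 8.24) / [8.24 × (0.316 × 4.39 − 0.0838) − 1] = 142.2 / 9.740 = 14.60 mg/L.
The observed yield is Y_obs = Y/(1 + k_d·θ_c) = 0.316 / (1 + 0.0838 × 8.24) = 0.316 / 1.691 = 0.1869 g VSS per g bCOD removed.
Mass of bCOD removed per day: Q(S₀ − S) = 1820 × 1075 g/m³ = 1957 kg/d.
Net biomass production P_X = Y_obs × Q·(S₀ − S) = 0.1869 × 1957 = 365.9 kg VSS/d.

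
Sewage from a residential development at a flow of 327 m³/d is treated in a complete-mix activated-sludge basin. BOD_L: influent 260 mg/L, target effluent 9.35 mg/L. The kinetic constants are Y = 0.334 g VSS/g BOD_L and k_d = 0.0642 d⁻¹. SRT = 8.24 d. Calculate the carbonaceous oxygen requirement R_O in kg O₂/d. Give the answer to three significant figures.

R_O ≈ 56.5 kg O₂/d

The observed yield is Y_obs = Y/(1 + k_d·θ_c) = 0.334 / (1 + 0.0642 × 8.24) = 0.334 / 1.529 = 0.2184 g VSS per g BOD_L removed.
Substrate removed = Q·(S₀ − S) = 327 m³/d × (260 − 9.35) g/m³ = 8.2×10^4 g/d = 81.96 kg/d.
P_X = Y_obs·Q·(S₀ − S) = 0.2184 × 81.96 = 17.90 kg VSS/d.
R_O = Q·ΔS − 1.42 P_X = 81.96 − 25.42 = 56.54 kg O₂/d.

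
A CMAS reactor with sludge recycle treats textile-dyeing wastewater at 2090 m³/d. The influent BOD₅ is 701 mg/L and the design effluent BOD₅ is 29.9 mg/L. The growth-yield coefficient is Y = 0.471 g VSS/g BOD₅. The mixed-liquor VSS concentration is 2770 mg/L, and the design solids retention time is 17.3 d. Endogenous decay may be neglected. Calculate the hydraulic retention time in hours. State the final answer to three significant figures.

V·X = Y·Q·ΔS·θ_c gives V = 0.471 × 2090 × (701 − 29.9) × 17.3 / 2770 = 4126 m³.
Hydraulic retention time τ = V/Q = 4126 / 2090 = 1.974 d = 47.38 h.

τ ≈ 47.4 h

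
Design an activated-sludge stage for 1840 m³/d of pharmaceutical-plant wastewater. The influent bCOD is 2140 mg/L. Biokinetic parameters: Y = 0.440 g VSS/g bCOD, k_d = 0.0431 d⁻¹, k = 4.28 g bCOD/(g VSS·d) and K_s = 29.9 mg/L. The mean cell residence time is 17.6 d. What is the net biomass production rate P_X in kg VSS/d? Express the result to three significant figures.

P_X ≈ 984 kg VSS/d

For a completely mixed reactor with recycle the Lawrence–McCarty relation gives S = K_s·(1 + k_d·θ_c) / [θ_c·(Y·k − k_d) − 1] = 29.9 × (1 + 0.0431 × 17.6) / [17.6 × (0.440 × 4.28 − 0.0431) − 1] = 52.58 / 31.39 = 1.675 mg/L.
Observed yield with endogenous decay: Y_obs = Y / (1 + k_d·θ_c) = 0.440 / (1 + 0.0431 × 17.6) = 0.440 / 1.759 = 0.2502 g VSS/g bCOD.
Substrate removed = Q·(S₀ − S) = 1840 m³/d × (2140 − 1.68) g/m³ = 3.93×10^6 g/d = 3935 kg/d.
Net biomass production P_X = Y_obs × Q·(S₀ − S) = 0.2502 × 3935 = 984.4 kg VSS/d.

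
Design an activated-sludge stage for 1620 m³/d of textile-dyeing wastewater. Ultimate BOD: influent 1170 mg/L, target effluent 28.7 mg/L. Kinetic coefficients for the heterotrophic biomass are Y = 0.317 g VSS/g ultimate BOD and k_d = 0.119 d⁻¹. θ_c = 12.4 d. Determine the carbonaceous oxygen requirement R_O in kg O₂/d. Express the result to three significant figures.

The observed yield is Y_obs = Y/(1 + k_d·θ_c) = 0.317 / (1 + 0.119 × 12.4) = 0.317 / 2.476 = 0.1280 g VSS per g ultimate BOD removed.
ΔS = 1170 − 28.7 = 1141 mg/L, so the substrate removal rate is 1620 × 1141/1000 = 1849 kg ultimate BOD/d.
Biomass synthesised: P_X = Y_obs × 1849 = 236.8 kg VSS/d.
R_O = Q·(S₀ − S) − 1.42·P_X = 1849 − 1.42 × 236.8 = 1513 kg O₂/d.

R_O ≈ 1510 kg O₂/d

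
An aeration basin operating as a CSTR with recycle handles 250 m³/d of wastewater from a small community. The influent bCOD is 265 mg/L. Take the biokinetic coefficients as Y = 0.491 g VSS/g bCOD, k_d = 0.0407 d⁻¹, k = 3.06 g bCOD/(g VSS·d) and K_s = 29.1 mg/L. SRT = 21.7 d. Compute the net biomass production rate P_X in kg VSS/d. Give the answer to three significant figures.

From the Monod/SRT balance for a CMAS, S = K_s·(1+k_d θ_c)/[θ_c·(Y k − k_d) − 1] = 29.1 × (1 + 0.0407 × 21.7) / [21.7 × (0.491 × 3.06 − 0.0407) − 1] = 54.80 / 30.72 = 1.784 mg/L.
Y_obs = Y / (1 + k_d θ_c) = 0.491 / (1 + 0.0407 × 21.7) = 0.491 / 1.883 = 0.2607.
Mass of bCOD removed per day: Q(S₀ − S) = 250 × 263.2 g/m³ = 65.81 kg/d.
P_X = Y_obs · Q(S₀ − S) = 0.2607 × 65.81 = 17.16 kg VSS/d.

P_X ≈ 17.2 kg VSS/d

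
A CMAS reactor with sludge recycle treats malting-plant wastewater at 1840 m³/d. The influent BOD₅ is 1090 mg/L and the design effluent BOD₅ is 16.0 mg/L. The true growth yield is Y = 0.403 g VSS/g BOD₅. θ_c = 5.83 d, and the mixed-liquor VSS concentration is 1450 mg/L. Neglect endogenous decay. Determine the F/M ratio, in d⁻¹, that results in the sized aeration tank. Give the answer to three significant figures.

With k_d = 0 the design equation reduces to V = Y Q (S₀−S) θ_c / X = 0.403 × 1840 × (1090 − 16.0) × 5.83 / 1450 = 3202 m³.
Food-to-microorganism ratio F/M = Q S₀ / (V X) = 1840 × 1090 / (3202 × 1450) = 0.4320 d⁻¹.

F/M ≈ 0.432 d⁻¹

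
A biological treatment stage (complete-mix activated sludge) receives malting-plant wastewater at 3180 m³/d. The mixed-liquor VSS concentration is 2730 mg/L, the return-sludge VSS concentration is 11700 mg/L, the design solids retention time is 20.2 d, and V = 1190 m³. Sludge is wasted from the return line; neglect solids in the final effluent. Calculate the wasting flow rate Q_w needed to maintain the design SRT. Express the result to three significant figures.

Q_w ≈ 13.7 m³/d

Q_w = (V·X)/(θ_c X_r) = 1190 × 2730 / (20.2 × 11700) = 13.75 m³/d.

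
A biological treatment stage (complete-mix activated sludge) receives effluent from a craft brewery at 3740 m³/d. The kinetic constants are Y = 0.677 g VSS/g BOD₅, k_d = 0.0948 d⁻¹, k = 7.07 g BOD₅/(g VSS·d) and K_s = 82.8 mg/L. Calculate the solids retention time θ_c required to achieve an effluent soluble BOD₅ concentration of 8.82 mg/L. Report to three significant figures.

θ_c ≈ 2.73 d

Specific growth rate at S = 8.82 mg/L: μ = YkS/(K_s+S) = 0.677·7.07·8.82/(82.8+8.82) = 0.4608 d⁻¹.
1/θ_c = 0.4608 − 0.0948 = 0.3660 d⁻¹, so θ_c = 2.732 d.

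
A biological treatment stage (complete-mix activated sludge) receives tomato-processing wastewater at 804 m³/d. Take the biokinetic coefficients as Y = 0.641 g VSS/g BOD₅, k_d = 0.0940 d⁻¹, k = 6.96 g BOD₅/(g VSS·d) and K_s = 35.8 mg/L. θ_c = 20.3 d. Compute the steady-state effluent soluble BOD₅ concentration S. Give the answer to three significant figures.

From the Monod/SRT balance for a CMAS, S = K_s·(1+k_d θ_c)/[θ_c·(Y k − k_d) − 1] = 35.8 × (1 + 0.0940 × 20.3) / [20.3 × (0.641 × 6.96 − 0.0940) − 1] = 104.1 / 87.66 = 1.188 mg/L.

S ≈ 1.19 mg/L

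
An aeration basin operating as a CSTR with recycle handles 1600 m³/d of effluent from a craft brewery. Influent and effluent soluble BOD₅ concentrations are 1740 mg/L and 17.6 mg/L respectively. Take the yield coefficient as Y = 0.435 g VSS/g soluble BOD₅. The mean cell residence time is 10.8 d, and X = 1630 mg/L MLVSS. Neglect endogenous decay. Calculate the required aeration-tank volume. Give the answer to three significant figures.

V ≈ 7940 m³

V·X = Y·Q·ΔS·θ_c gives V = 0.435 × 1600 × (1740 − 17.6) × 10.8 / 1630 = 7943 m³.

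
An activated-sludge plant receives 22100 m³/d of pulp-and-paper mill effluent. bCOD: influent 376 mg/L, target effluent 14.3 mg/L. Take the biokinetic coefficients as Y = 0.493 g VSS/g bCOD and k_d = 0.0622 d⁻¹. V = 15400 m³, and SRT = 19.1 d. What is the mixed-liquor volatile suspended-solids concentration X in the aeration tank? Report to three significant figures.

X ≈ 2230 mg/L

From V·X·(1 + k_d·θ_c) = Y·Q·(S₀ − S)·θ_c: X = 0.493 × 22100 × (376 − 14.3) × 19.1 / [15400 × (1 + 0.0622 × 19.1)] = 2234 mg/L.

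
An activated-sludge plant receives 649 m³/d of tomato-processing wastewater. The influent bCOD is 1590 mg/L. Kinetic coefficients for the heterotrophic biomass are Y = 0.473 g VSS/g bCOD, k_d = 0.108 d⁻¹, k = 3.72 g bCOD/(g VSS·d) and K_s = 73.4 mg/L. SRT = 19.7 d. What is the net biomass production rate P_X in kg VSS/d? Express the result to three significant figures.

For a completely mixed reactor with recycle the Lawrence–McCarty relation gives S = K_s·(1 + k_d·θ_c) / [θ_c·(Y·k − k_d) − 1] = 73.4 × (1 + 0.108 × 19.7) / [19.7 × (0.473 × 3.72 − 0.108) − 1] = 229.6 / 31.54 = 7.280 mg/L.
Observed yield with endogenous decay: Y_obs = Y / (1 + k_d·θ_c) = 0.473 / (1 + 0.108 × 19.7) = 0.473 / 3.128 = 0.1512 g VSS/g bCOD.
Substrate removed = Q·(S₀ − S) = 649 m³/d × (1590 − 7.28) g/m³ = 1.03×10^6 g/d = 1027 kg/d.
Net biomass production P_X = Y_obs × Q·(S₀ − S) = 0.1512 × 1027 = 155.3 kg VSS/d.

P_X ≈ 155 kg VSS/d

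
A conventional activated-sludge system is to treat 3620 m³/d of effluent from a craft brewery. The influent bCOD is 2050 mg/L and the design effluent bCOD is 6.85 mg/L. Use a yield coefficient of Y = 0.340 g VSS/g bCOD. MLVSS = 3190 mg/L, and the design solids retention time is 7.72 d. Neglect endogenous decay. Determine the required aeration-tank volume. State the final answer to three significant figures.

V ≈ 6090 m³

With k_d = 0 the design equation reduces to V = Y Q (S₀−S) θ_c / X = 0.340 × 3620 × (2050 − 6.85) × 7.72 / 3190 = 6086 m³.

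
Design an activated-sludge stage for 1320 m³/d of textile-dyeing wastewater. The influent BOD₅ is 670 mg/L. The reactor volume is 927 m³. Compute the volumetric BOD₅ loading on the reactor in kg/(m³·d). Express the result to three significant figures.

Volumetric loading L_v = Q·S₀ / V = 1320 × 670 g/m³ / 927.0 m³ = 954.0 g/(m³·d) = 0.9540 kg BOD₅/(m³·d).

L_v ≈ 0.954 kg BOD₅/(m³·d)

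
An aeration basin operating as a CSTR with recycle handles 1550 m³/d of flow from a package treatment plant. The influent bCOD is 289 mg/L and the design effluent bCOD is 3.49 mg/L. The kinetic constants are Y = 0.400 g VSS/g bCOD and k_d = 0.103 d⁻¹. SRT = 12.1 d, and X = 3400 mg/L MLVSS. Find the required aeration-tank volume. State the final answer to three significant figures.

V ≈ 280 m³

Steady-state biomass mass balance: V·X·(1 + k_d·θ_c) = Y·Q·(S₀ − S)·θ_c, so V = 0.400 × 1550 × (289 − 3.49) × 12.1 / [3400 × (1 + 0.103 × 12.1)] = 2.14×10^6 / 7637 = 280.4 m³.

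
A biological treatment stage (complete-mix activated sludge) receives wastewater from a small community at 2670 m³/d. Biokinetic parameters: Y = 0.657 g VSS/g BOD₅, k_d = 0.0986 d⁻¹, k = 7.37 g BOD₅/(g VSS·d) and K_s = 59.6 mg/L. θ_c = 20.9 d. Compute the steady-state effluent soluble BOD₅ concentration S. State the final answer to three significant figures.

From the Monod/SRT balance for a CMAS, S = K_s·(1+k_d θ_c)/[θ_c·(Y k − k_d) − 1] = 59.6 × (1 + 0.0986 × 20.9) / [20.9 × (0.657 × 7.37 − 0.0986) − 1] = 182.4 / 98.14 = 1.859 mg/L.

S ≈ 1.86 mg/L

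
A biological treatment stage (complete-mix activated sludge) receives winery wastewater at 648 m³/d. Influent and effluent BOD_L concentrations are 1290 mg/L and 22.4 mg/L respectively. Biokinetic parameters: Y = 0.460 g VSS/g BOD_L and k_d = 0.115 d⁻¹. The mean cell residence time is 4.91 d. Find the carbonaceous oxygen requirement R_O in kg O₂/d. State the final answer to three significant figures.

Observed yield with endogenous decay: Y_obs = Y / (1 + k_d·θ_c) = 0.460 / (1 + 0.115 × 4.91) = 0.460 / 1.565 = 0.2940 g VSS/g BOD_L.
Q·(S₀ − S) = 648 × (1290 − 22.4) × 10⁻³ = 821.4 kg/d removed.
P_X = Y_obs·Q·(S₀ − S) = 0.2940 × 821.4 = 241.5 kg VSS/d.
Carbonaceous O₂ demand = substrate oxidised − cell-mass equivalent = 821.4 − 1.42 × 241.5 = 478.5 kg O₂/d.

R_O ≈ 478 kg O₂/d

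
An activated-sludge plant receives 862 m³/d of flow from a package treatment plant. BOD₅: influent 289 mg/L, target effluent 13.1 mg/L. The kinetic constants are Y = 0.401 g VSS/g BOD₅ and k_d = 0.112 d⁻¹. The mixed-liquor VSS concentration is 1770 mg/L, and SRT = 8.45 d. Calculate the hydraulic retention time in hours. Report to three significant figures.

τ ≈ 6.51 h

Steady-state biomass mass balance: V·X·(1 + k_d·θ_c) = Y·Q·(S₀ − S)·θ_c, so V = 0.401 × 862 × (289 − 13.1) × 8.45 / [1770 × (1 + 0.112 × 8.45)] = 8.06×10^5 / 3445 = 233.9 m³.
Hydraulic retention time τ = V/Q = 233.9 / 862 = 0.2714 d = 6.513 h.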